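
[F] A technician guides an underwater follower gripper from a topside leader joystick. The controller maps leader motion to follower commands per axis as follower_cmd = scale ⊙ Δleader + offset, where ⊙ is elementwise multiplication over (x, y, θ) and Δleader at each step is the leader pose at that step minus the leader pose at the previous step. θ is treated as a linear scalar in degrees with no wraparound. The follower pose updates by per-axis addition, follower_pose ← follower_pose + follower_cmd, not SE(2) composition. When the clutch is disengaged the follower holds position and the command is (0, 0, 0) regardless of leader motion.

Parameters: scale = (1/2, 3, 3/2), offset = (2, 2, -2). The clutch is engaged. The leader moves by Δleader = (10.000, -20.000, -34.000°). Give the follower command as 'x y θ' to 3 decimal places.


axis x: 1/2·10.000 + 2 = 7.000
axis y: 3·-20.000 + 2 = -58.000
axis θ: 3/2·-34.000 + -2 = -53.000

7.000 -58.000 -53.000


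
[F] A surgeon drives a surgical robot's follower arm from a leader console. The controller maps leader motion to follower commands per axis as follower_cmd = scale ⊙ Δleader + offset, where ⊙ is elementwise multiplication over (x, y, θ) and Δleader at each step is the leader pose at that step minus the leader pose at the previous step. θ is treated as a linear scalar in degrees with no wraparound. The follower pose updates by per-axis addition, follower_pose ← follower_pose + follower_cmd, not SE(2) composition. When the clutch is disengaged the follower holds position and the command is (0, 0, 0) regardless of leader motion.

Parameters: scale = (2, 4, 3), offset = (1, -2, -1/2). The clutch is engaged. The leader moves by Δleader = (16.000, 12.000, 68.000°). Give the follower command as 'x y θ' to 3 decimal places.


33.000 46.000 203.500

axis x: 2·16.000 + 1 = 33.000
axis y: 4·12.000 + -2 = 46.000
axis θ: 3·68.000 + -1/2 = 203.500


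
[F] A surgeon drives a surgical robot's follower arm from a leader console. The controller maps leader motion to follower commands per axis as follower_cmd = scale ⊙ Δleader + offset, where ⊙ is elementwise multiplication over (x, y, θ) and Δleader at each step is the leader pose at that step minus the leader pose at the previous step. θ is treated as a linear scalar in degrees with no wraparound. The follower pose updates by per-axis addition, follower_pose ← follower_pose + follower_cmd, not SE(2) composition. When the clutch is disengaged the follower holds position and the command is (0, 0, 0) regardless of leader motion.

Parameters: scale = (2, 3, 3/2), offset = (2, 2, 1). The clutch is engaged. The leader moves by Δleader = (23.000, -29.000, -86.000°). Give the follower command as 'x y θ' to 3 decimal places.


48.000 -85.000 -128.000

axis x: 2·23.000 + 2 = 48.000
axis y: 3·-29.000 + 2 = -85.000
axis θ: 3/2·-86.000 + 1 = -128.000


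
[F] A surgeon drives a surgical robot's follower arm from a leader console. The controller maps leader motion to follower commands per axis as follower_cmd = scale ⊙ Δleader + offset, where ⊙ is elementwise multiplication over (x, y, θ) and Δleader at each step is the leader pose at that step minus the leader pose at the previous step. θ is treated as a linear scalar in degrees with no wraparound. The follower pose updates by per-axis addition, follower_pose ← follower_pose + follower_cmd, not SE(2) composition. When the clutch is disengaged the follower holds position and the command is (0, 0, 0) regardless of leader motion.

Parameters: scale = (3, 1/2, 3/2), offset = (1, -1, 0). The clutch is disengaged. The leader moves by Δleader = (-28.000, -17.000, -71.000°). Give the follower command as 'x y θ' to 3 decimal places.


0.000 0.000 0.000

clutch disengaged → follower holds; cmd = (0, 0, 0)


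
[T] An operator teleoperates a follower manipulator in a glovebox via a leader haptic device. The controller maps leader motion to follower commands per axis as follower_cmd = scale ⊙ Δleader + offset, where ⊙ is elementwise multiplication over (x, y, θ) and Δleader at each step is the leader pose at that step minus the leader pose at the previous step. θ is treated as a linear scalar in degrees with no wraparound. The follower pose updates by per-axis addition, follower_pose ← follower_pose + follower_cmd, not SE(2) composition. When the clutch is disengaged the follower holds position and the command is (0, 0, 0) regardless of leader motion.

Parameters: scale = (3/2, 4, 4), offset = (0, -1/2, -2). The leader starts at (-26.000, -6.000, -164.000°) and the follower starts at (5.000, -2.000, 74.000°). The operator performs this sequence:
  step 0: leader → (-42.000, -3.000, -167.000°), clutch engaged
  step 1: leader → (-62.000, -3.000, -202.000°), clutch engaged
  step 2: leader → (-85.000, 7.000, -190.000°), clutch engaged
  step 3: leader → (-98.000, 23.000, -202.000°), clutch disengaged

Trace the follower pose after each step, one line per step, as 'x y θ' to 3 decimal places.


step 0: Δleader=(-16.000, 3.000, -3.000°), engaged; cmd=(-24.000, 11.500, -14.000°) → follower=(-19.000, 9.500, 60.000°)
step 1: Δleader=(-20.000, 0.000, -35.000°), engaged; cmd=(-30.000, -0.500, -142.000°) → follower=(-49.000, 9.000, -82.000°)
step 2: Δleader=(-23.000, 10.000, 12.000°), engaged; cmd=(-34.500, 39.500, 46.000°) → follower=(-83.500, 48.500, -36.000°)
step 3: Δleader=(-13.000, 16.000, -12.000°), disengaged; cmd=(0,0,0) → follower holds at (-83.500, 48.500, -36.000°)

-19.000 9.500 60.000
-49.000 9.000 -82.000
-83.500 48.500 -36.000
-83.500 48.500 -36.000


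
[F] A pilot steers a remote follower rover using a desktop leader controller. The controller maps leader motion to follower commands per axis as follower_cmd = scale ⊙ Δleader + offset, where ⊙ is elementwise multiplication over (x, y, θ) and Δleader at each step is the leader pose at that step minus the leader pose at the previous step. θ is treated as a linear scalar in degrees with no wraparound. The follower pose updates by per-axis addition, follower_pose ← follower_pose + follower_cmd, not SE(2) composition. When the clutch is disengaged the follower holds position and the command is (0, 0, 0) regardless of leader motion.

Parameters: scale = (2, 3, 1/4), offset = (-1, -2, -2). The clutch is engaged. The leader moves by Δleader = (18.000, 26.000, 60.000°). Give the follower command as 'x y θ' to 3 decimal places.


axis x: 2·18.000 + -1 = 35.000
axis y: 3·26.000 + -2 = 76.000
axis θ: 1/4·60.000 + -2 = 13.000

35.000 76.000 13.000


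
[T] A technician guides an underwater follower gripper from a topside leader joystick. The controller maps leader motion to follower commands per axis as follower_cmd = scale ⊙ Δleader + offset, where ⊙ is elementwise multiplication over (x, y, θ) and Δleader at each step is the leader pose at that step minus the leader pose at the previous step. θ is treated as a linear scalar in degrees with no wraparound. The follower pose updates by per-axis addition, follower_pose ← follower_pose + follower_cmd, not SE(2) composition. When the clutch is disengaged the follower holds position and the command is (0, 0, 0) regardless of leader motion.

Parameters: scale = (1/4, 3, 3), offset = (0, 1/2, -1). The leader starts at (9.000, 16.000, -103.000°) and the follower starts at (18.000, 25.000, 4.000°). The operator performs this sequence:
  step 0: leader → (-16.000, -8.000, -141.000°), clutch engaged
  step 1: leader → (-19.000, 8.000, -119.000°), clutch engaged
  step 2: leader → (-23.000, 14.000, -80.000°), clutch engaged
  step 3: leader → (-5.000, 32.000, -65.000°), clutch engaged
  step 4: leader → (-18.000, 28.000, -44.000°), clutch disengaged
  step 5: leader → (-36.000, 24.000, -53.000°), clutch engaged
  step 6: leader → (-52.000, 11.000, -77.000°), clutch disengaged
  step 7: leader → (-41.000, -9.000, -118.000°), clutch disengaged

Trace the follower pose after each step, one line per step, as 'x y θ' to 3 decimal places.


step 0: Δleader=(-25.000, -24.000, -38.000°), engaged; cmd=(-6.250, -71.500, -115.000°) → follower=(11.750, -46.500, -111.000°)
step 1: Δleader=(-3.000, 16.000, 22.000°), engaged; cmd=(-0.750, 48.500, 65.000°) → follower=(11.000, 2.000, -46.000°)
step 2: Δleader=(-4.000, 6.000, 39.000°), engaged; cmd=(-1.000, 18.500, 116.000°) → follower=(10.000, 20.500, 70.000°)
step 3: Δleader=(18.000, 18.000, 15.000°), engaged; cmd=(4.500, 54.500, 44.000°) → follower=(14.500, 75.000, 114.000°)
step 4: Δleader=(-13.000, -4.000, 21.000°), disengaged; cmd=(0,0,0) → follower holds at (14.500, 75.000, 114.000°)
step 5: Δleader=(-18.000, -4.000, -9.000°), engaged; cmd=(-4.500, -11.500, -28.000°) → follower=(10.000, 63.500, 86.000°)
step 6: Δleader=(-16.000, -13.000, -24.000°), disengaged; cmd=(0,0,0) → follower holds at (10.000, 63.500, 86.000°)
step 7: Δleader=(11.000, -20.000, -41.000°), disengaged; cmd=(0,0,0) → follower holds at (10.000, 63.500, 86.000°)

11.750 -46.500 -111.000
11.000 2.000 -46.000
10.000 20.500 70.000
14.500 75.000 114.000
14.500 75.000 114.000
10.000 63.500 86.000
10.000 63.500 86.000
10.000 63.500 86.000


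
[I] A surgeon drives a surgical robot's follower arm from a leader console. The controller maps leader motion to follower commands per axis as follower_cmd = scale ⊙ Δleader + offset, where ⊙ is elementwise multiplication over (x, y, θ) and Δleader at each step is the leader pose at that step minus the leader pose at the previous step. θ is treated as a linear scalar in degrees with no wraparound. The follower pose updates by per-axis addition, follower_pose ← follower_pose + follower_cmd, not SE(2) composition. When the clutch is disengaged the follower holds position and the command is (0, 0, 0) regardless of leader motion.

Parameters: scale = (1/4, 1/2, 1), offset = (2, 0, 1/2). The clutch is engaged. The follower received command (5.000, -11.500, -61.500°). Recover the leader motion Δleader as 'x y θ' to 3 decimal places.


axis x: (5.000 − 2) / (1/4) = 12.000
axis y: (-11.500 − 0) / (1/2) = -23.000
axis θ: (-61.500 − 1/2) / (1) = -62.000

12.000 -23.000 -62.000


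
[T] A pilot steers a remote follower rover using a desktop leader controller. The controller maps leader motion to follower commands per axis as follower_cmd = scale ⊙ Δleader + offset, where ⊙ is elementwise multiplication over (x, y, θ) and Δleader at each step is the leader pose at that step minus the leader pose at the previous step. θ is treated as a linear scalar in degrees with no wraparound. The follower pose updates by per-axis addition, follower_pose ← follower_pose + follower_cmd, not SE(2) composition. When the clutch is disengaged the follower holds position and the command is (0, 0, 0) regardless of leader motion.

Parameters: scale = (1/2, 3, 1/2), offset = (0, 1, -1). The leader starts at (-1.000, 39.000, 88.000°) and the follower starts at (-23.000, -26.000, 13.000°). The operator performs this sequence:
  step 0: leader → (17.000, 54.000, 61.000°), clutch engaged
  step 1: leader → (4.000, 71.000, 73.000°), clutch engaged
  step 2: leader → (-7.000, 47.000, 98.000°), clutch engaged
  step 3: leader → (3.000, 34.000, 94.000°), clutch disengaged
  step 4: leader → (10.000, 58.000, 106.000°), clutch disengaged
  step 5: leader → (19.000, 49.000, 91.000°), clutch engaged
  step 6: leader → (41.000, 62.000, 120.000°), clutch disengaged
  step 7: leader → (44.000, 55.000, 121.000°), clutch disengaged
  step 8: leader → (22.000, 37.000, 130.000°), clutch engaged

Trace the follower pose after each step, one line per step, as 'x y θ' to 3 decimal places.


-14.000 20.000 -1.500
-20.500 72.000 3.500
-26.000 1.000 15.000
-26.000 1.000 15.000
-26.000 1.000 15.000
-21.500 -25.000 6.500
-21.500 -25.000 6.500
-21.500 -25.000 6.500
-32.500 -78.000 10.000

step 0: Δleader=(18.000, 15.000, -27.000°), engaged; cmd=(9.000, 46.000, -14.500°) → follower=(-14.000, 20.000, -1.500°)
step 1: Δleader=(-13.000, 17.000, 12.000°), engaged; cmd=(-6.500, 52.000, 5.000°) → follower=(-20.500, 72.000, 3.500°)
step 2: Δleader=(-11.000, -24.000, 25.000°), engaged; cmd=(-5.500, -71.000, 11.500°) → follower=(-26.000, 1.000, 15.000°)
step 3: Δleader=(10.000, -13.000, -4.000°), disengaged; cmd=(0,0,0) → follower holds at (-26.000, 1.000, 15.000°)
step 4: Δleader=(7.000, 24.000, 12.000°), disengaged; cmd=(0,0,0) → follower holds at (-26.000, 1.000, 15.000°)
step 5: Δleader=(9.000, -9.000, -15.000°), engaged; cmd=(4.500, -26.000, -8.500°) → follower=(-21.500, -25.000, 6.500°)
step 6: Δleader=(22.000, 13.000, 29.000°), disengaged; cmd=(0,0,0) → follower holds at (-21.500, -25.000, 6.500°)
step 7: Δleader=(3.000, -7.000, 1.000°), disengaged; cmd=(0,0,0) → follower holds at (-21.500, -25.000, 6.500°)
step 8: Δleader=(-22.000, -18.000, 9.000°), engaged; cmd=(-11.000, -53.000, 3.500°) → follower=(-32.500, -78.000, 10.000°)


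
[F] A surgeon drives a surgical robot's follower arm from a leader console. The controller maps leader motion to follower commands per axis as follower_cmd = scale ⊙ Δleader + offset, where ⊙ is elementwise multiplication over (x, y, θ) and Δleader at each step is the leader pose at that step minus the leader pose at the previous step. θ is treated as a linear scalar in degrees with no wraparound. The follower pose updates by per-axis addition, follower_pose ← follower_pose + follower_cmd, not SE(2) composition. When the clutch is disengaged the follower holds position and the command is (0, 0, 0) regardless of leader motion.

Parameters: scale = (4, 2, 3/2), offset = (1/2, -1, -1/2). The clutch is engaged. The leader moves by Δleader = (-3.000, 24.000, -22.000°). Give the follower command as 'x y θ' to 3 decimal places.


axis x: 4·-3.000 + 1/2 = -11.500
axis y: 2·24.000 + -1 = 47.000
axis θ: 3/2·-22.000 + -1/2 = -33.500

-11.500 47.000 -33.500


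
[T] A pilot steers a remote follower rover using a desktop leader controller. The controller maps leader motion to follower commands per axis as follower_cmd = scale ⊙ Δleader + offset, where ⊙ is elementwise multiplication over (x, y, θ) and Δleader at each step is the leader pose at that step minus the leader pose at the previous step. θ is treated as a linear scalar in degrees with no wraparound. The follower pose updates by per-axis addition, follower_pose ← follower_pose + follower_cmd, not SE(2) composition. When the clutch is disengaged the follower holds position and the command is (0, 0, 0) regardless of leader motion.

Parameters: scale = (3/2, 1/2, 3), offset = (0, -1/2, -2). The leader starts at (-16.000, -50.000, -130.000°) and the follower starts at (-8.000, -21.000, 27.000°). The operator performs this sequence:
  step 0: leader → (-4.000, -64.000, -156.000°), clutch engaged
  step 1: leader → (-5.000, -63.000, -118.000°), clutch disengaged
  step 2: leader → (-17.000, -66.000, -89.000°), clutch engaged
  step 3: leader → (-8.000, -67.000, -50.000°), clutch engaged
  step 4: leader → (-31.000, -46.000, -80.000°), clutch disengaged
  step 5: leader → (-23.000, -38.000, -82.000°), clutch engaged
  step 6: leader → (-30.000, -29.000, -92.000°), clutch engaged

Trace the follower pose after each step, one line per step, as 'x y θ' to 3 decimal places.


step 0: Δleader=(12.000, -14.000, -26.000°), engaged; cmd=(18.000, -7.500, -80.000°) → follower=(10.000, -28.500, -53.000°)
step 1: Δleader=(-1.000, 1.000, 38.000°), disengaged; cmd=(0,0,0) → follower holds at (10.000, -28.500, -53.000°)
step 2: Δleader=(-12.000, -3.000, 29.000°), engaged; cmd=(-18.000, -2.000, 85.000°) → follower=(-8.000, -30.500, 32.000°)
step 3: Δleader=(9.000, -1.000, 39.000°), engaged; cmd=(13.500, -1.000, 115.000°) → follower=(5.500, -31.500, 147.000°)
step 4: Δleader=(-23.000, 21.000, -30.000°), disengaged; cmd=(0,0,0) → follower holds at (5.500, -31.500, 147.000°)
step 5: Δleader=(8.000, 8.000, -2.000°), engaged; cmd=(12.000, 3.500, -8.000°) → follower=(17.500, -28.000, 139.000°)
step 6: Δleader=(-7.000, 9.000, -10.000°), engaged; cmd=(-10.500, 4.000, -32.000°) → follower=(7.000, -24.000, 107.000°)

10.000 -28.500 -53.000
10.000 -28.500 -53.000
-8.000 -30.500 32.000
5.500 -31.500 147.000
5.500 -31.500 147.000
17.500 -28.000 139.000
7.000 -24.000 107.000


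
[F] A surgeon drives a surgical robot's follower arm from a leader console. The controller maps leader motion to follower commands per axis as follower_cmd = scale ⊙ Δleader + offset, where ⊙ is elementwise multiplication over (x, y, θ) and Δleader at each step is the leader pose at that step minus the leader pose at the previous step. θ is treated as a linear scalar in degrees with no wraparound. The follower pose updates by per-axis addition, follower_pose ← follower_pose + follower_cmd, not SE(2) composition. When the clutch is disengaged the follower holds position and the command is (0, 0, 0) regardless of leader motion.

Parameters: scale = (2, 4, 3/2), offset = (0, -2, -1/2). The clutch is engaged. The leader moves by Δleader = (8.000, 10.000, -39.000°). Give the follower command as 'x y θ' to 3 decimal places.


axis x: 2·8.000 + 0 = 16.000
axis y: 4·10.000 + -2 = 38.000
axis θ: 3/2·-39.000 + -1/2 = -59.000

16.000 38.000 -59.000


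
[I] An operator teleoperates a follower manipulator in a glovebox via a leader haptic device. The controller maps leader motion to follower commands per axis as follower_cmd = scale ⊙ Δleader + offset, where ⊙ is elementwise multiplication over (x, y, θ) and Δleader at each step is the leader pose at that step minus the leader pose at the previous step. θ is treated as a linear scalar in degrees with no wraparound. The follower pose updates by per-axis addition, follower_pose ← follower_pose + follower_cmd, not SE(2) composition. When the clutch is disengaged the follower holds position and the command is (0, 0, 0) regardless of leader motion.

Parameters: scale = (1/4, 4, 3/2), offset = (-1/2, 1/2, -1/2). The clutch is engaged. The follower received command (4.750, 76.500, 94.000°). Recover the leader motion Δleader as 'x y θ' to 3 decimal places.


21.000 19.000 63.000

axis x: (4.750 − -1/2) / (1/4) = 21.000
axis y: (76.500 − 1/2) / (4) = 19.000
axis θ: (94.000 − -1/2) / (3/2) = 63.000


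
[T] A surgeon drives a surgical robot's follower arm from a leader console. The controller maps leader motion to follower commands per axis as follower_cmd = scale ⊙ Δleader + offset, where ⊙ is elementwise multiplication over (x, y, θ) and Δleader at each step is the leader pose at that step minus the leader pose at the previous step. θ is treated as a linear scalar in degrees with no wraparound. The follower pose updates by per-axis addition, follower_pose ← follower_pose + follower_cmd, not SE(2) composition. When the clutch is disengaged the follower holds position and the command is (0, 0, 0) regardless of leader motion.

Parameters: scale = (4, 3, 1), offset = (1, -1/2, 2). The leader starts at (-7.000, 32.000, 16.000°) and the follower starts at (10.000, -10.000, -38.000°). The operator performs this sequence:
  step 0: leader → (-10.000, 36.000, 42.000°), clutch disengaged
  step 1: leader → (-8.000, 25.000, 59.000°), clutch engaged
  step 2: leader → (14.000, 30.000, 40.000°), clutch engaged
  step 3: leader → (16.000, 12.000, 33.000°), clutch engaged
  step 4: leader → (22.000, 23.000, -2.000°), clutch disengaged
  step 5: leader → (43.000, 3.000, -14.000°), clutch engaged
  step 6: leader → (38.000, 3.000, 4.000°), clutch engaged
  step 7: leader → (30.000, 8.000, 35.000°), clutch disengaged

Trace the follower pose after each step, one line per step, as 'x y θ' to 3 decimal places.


step 0: Δleader=(-3.000, 4.000, 26.000°), disengaged; cmd=(0,0,0) → follower holds at (10.000, -10.000, -38.000°)
step 1: Δleader=(2.000, -11.000, 17.000°), engaged; cmd=(9.000, -33.500, 19.000°) → follower=(19.000, -43.500, -19.000°)
step 2: Δleader=(22.000, 5.000, -19.000°), engaged; cmd=(89.000, 14.500, -17.000°) → follower=(108.000, -29.000, -36.000°)
step 3: Δleader=(2.000, -18.000, -7.000°), engaged; cmd=(9.000, -54.500, -5.000°) → follower=(117.000, -83.500, -41.000°)
step 4: Δleader=(6.000, 11.000, -35.000°), disengaged; cmd=(0,0,0) → follower holds at (117.000, -83.500, -41.000°)
step 5: Δleader=(21.000, -20.000, -12.000°), engaged; cmd=(85.000, -60.500, -10.000°) → follower=(202.000, -144.000, -51.000°)
step 6: Δleader=(-5.000, 0.000, 18.000°), engaged; cmd=(-19.000, -0.500, 20.000°) → follower=(183.000, -144.500, -31.000°)
step 7: Δleader=(-8.000, 5.000, 31.000°), disengaged; cmd=(0,0,0) → follower holds at (183.000, -144.500, -31.000°)

10.000 -10.000 -38.000
19.000 -43.500 -19.000
108.000 -29.000 -36.000
117.000 -83.500 -41.000
117.000 -83.500 -41.000
202.000 -144.000 -51.000
183.000 -144.500 -31.000
183.000 -144.500 -31.000


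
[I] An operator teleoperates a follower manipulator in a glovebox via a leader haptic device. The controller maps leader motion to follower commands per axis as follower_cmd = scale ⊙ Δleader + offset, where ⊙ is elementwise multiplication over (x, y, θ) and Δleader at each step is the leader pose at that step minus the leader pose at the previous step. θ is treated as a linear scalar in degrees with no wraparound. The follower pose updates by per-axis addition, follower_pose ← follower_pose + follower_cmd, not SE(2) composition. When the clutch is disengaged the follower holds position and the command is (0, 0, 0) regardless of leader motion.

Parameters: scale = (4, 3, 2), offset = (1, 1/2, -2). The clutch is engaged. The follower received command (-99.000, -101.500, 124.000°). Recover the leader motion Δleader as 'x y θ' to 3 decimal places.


axis x: (-99.000 − 1) / (4) = -25.000
axis y: (-101.500 − 1/2) / (3) = -34.000
axis θ: (124.000 − -2) / (2) = 63.000

-25.000 -34.000 63.000


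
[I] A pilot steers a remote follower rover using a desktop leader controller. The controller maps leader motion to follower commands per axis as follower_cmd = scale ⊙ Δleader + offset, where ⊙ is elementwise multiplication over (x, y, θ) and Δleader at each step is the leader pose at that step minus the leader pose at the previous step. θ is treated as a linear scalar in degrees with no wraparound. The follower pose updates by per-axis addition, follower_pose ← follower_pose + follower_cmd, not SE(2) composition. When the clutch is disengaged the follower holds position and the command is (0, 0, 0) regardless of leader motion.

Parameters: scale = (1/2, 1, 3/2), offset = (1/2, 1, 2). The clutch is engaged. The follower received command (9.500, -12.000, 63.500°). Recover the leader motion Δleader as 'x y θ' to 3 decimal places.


axis x: (9.500 − 1/2) / (1/2) = 18.000
axis y: (-12.000 − 1) / (1) = -13.000
axis θ: (63.500 − 2) / (3/2) = 41.000

18.000 -13.000 41.000


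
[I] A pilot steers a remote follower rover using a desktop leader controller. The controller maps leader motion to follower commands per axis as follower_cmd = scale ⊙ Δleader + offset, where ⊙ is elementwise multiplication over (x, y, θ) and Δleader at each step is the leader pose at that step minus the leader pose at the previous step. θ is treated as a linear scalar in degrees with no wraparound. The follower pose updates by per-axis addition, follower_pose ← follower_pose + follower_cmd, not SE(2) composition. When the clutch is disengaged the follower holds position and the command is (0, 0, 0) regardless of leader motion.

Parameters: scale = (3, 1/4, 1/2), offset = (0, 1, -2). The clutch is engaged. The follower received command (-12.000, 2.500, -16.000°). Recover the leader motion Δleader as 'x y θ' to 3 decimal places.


-4.000 6.000 -28.000

axis x: (-12.000 − 0) / (3) = -4.000
axis y: (2.500 − 1) / (1/4) = 6.000
axis θ: (-16.000 − -2) / (1/2) = -28.000


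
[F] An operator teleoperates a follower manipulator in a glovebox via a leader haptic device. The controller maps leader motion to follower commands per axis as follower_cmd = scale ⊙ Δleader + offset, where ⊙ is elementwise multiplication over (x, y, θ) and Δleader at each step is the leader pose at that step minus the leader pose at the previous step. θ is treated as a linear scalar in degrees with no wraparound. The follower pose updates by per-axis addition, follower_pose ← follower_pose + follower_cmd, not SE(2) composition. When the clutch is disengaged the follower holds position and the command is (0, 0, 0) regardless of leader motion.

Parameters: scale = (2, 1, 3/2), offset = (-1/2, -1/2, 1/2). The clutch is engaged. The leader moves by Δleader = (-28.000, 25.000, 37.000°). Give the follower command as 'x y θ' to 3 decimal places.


-56.500 24.500 56.000

axis x: 2·-28.000 + -1/2 = -56.500
axis y: 1·25.000 + -1/2 = 24.500
axis θ: 3/2·37.000 + 1/2 = 56.000


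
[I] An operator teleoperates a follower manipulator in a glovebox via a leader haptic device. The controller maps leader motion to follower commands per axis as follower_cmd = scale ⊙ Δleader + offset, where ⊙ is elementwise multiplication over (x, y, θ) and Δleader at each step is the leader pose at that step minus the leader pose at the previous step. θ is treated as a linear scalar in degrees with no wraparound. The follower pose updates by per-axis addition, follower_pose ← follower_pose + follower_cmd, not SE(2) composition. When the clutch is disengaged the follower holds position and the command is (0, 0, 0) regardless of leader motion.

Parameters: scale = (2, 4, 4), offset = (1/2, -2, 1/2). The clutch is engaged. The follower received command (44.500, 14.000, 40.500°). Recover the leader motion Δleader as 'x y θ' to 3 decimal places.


axis x: (44.500 − 1/2) / (2) = 22.000
axis y: (14.000 − -2) / (4) = 4.000
axis θ: (40.500 − 1/2) / (4) = 10.000

22.000 4.000 10.000


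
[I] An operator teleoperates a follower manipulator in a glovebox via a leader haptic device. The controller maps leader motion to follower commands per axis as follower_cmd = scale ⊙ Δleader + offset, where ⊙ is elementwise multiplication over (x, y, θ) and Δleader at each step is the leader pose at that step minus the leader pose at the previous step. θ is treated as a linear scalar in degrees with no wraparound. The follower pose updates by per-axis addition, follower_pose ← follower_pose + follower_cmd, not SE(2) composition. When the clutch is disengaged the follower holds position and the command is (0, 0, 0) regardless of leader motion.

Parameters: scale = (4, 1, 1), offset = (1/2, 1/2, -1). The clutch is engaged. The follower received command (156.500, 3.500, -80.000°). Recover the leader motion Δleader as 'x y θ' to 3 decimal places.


39.000 3.000 -79.000

axis x: (156.500 − 1/2) / (4) = 39.000
axis y: (3.500 − 1/2) / (1) = 3.000
axis θ: (-80.000 − -1) / (1) = -79.000


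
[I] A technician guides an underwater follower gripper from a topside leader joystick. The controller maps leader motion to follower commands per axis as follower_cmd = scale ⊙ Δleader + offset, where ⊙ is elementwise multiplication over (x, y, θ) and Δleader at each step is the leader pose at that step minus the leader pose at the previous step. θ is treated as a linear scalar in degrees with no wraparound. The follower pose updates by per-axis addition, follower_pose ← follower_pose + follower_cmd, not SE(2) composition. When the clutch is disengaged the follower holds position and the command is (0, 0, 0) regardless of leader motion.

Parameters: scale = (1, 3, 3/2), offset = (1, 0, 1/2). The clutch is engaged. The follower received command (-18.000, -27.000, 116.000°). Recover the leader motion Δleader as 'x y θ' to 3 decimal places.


-19.000 -9.000 77.000

axis x: (-18.000 − 1) / (1) = -19.000
axis y: (-27.000 − 0) / (3) = -9.000
axis θ: (116.000 − 1/2) / (3/2) = 77.000


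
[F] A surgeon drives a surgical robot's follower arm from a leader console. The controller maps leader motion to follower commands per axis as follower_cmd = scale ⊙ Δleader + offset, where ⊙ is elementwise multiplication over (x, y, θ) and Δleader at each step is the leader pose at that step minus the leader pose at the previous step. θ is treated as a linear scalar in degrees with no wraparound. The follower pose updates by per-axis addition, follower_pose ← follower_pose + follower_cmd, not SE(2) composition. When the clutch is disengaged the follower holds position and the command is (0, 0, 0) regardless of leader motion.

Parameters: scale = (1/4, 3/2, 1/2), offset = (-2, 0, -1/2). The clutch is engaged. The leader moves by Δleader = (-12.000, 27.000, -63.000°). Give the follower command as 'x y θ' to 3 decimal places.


axis x: 1/4·-12.000 + -2 = -5.000
axis y: 3/2·27.000 + 0 = 40.500
axis θ: 1/2·-63.000 + -1/2 = -32.000

-5.000 40.500 -32.000


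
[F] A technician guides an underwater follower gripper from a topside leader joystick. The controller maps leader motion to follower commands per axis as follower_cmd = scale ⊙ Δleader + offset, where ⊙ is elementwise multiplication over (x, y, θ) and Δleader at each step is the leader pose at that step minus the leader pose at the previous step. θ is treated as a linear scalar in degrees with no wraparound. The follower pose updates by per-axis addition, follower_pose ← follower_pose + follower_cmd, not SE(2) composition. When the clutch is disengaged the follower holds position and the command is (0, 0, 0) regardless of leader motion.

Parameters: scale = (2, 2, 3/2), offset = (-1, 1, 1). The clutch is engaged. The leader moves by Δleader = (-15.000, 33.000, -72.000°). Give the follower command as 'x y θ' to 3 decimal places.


axis x: 2·-15.000 + -1 = -31.000
axis y: 2·33.000 + 1 = 67.000
axis θ: 3/2·-72.000 + 1 = -107.000

-31.000 67.000 -107.000


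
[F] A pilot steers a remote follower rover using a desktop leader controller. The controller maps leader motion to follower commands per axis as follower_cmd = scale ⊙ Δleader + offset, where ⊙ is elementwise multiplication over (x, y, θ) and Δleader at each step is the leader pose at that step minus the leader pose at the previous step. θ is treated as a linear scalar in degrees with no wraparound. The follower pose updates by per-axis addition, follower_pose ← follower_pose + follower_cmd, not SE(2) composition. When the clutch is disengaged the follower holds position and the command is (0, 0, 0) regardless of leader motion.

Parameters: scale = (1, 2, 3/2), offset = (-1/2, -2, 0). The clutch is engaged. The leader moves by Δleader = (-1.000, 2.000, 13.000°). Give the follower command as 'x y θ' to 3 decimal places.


axis x: 1·-1.000 + -1/2 = -1.500
axis y: 2·2.000 + -2 = 2.000
axis θ: 3/2·13.000 + 0 = 19.500

-1.500 2.000 19.500


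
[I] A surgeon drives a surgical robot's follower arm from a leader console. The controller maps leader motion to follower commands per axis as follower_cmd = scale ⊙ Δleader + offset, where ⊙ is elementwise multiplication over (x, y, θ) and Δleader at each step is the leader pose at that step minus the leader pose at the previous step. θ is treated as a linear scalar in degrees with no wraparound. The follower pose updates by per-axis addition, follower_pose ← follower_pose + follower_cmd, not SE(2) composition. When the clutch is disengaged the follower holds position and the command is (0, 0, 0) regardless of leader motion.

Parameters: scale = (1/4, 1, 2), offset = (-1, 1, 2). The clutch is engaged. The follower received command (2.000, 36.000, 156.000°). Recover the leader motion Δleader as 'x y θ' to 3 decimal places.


axis x: (2.000 − -1) / (1/4) = 12.000
axis y: (36.000 − 1) / (1) = 35.000
axis θ: (156.000 − 2) / (2) = 77.000

12.000 35.000 77.000


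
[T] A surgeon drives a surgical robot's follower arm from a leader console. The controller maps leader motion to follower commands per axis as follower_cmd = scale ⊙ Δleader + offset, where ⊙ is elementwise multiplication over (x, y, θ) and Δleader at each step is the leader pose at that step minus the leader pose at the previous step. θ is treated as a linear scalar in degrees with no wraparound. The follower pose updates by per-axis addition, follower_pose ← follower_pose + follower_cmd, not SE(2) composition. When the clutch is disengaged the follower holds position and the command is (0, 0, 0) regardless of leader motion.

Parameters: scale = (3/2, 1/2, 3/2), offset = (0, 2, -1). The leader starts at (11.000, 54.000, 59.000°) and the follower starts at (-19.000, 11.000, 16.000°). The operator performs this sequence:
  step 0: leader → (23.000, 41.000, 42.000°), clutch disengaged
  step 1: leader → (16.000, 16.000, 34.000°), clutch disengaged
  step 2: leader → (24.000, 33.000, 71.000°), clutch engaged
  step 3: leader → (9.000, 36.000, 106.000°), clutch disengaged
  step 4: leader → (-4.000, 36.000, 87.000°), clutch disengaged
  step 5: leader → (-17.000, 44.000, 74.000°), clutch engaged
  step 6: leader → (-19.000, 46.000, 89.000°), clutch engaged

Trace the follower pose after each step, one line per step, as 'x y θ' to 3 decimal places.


-19.000 11.000 16.000
-19.000 11.000 16.000
-7.000 21.500 70.500
-7.000 21.500 70.500
-7.000 21.500 70.500
-26.500 27.500 50.000
-29.500 30.500 71.500

step 0: Δleader=(12.000, -13.000, -17.000°), disengaged; cmd=(0,0,0) → follower holds at (-19.000, 11.000, 16.000°)
step 1: Δleader=(-7.000, -25.000, -8.000°), disengaged; cmd=(0,0,0) → follower holds at (-19.000, 11.000, 16.000°)
step 2: Δleader=(8.000, 17.000, 37.000°), engaged; cmd=(12.000, 10.500, 54.500°) → follower=(-7.000, 21.500, 70.500°)
step 3: Δleader=(-15.000, 3.000, 35.000°), disengaged; cmd=(0,0,0) → follower holds at (-7.000, 21.500, 70.500°)
step 4: Δleader=(-13.000, 0.000, -19.000°), disengaged; cmd=(0,0,0) → follower holds at (-7.000, 21.500, 70.500°)
step 5: Δleader=(-13.000, 8.000, -13.000°), engaged; cmd=(-19.500, 6.000, -20.500°) → follower=(-26.500, 27.500, 50.000°)
step 6: Δleader=(-2.000, 2.000, 15.000°), engaged; cmd=(-3.000, 3.000, 21.500°) → follower=(-29.500, 30.500, 71.500°)


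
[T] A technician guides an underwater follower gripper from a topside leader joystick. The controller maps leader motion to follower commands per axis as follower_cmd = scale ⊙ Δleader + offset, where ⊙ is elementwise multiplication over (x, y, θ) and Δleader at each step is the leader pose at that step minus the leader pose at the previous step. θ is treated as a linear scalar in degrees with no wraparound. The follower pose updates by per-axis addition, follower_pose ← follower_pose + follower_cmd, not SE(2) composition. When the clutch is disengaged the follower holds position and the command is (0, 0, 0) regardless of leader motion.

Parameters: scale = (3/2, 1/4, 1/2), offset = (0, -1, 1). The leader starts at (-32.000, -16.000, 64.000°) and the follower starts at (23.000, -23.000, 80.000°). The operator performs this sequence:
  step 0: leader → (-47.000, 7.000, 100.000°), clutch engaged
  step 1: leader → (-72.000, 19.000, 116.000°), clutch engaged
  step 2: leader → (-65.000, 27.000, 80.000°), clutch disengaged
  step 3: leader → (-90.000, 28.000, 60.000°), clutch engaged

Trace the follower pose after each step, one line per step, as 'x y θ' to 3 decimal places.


step 0: Δleader=(-15.000, 23.000, 36.000°), engaged; cmd=(-22.500, 4.750, 19.000°) → follower=(0.500, -18.250, 99.000°)
step 1: Δleader=(-25.000, 12.000, 16.000°), engaged; cmd=(-37.500, 2.000, 9.000°) → follower=(-37.000, -16.250, 108.000°)
step 2: Δleader=(7.000, 8.000, -36.000°), disengaged; cmd=(0,0,0) → follower holds at (-37.000, -16.250, 108.000°)
step 3: Δleader=(-25.000, 1.000, -20.000°), engaged; cmd=(-37.500, -0.750, -9.000°) → follower=(-74.500, -17.000, 99.000°)

0.500 -18.250 99.000
-37.000 -16.250 108.000
-37.000 -16.250 108.000
-74.500 -17.000 99.000


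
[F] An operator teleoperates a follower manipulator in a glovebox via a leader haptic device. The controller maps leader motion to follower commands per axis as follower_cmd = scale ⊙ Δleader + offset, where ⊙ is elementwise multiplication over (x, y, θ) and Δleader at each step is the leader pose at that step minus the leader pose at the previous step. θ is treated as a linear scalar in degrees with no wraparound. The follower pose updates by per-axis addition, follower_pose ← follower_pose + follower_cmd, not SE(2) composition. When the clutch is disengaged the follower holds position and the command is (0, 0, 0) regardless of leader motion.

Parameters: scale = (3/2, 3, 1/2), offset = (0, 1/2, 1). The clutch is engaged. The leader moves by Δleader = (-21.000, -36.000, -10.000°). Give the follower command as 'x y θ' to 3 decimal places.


axis x: 3/2·-21.000 + 0 = -31.500
axis y: 3·-36.000 + 1/2 = -107.500
axis θ: 1/2·-10.000 + 1 = -4.000

-31.500 -107.500 -4.000


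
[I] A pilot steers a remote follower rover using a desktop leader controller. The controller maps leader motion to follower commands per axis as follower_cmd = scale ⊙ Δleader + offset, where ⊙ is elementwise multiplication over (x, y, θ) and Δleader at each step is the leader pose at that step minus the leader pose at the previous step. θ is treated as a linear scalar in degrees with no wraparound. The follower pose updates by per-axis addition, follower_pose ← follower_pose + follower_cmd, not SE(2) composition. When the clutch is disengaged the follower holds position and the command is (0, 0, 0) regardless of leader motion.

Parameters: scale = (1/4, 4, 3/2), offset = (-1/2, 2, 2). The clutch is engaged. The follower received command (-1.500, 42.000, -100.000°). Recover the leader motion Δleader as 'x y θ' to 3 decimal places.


-4.000 10.000 -68.000

axis x: (-1.500 − -1/2) / (1/4) = -4.000
axis y: (42.000 − 2) / (4) = 10.000
axis θ: (-100.000 − 2) / (3/2) = -68.000


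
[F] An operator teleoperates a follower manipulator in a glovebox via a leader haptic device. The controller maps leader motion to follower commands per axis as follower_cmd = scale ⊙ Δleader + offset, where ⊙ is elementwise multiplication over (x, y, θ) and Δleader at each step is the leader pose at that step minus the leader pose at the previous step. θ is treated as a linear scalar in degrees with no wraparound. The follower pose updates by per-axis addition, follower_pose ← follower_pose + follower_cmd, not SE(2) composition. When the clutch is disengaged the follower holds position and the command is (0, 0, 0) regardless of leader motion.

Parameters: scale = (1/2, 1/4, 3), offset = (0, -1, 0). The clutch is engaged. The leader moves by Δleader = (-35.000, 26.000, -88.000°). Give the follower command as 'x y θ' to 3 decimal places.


axis x: 1/2·-35.000 + 0 = -17.500
axis y: 1/4·26.000 + -1 = 5.500
axis θ: 3·-88.000 + 0 = -264.000

-17.500 5.500 -264.000


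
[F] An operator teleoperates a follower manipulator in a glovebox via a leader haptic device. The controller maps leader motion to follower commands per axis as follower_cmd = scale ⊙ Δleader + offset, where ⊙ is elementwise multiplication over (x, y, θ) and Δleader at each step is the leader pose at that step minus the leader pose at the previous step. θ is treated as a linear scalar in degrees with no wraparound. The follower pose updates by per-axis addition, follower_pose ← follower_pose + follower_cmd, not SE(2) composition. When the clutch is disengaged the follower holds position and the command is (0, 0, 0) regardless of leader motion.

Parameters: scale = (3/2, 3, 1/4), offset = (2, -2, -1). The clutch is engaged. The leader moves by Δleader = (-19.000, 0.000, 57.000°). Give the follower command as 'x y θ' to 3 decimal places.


axis x: 3/2·-19.000 + 2 = -26.500
axis y: 3·0.000 + -2 = -2.000
axis θ: 1/4·57.000 + -1 = 13.250

-26.500 -2.000 13.250


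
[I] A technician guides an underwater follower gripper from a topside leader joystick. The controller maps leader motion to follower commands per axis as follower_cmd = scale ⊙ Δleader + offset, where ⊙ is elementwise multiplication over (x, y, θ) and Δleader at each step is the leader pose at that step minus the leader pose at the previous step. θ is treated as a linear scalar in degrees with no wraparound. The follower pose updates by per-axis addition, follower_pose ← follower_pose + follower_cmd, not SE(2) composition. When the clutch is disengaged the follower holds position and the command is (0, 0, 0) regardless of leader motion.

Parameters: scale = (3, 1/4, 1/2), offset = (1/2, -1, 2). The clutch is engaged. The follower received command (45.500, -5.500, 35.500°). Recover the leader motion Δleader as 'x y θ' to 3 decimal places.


axis x: (45.500 − 1/2) / (3) = 15.000
axis y: (-5.500 − -1) / (1/4) = -18.000
axis θ: (35.500 − 2) / (1/2) = 67.000

15.000 -18.000 67.000
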